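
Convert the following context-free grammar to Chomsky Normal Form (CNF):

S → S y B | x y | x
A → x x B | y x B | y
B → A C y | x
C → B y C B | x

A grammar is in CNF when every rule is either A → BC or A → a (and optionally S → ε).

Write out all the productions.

TY → y; TX → x; S → x; A → y; B → x; C → x; S → S X0; X0 → TY B; S → TX TY; A → TX X1; X1 → TX B; A → TY X2; X2 → TX B; B → A X3; X3 → C TY; C → B X4; X4 → TY X5; X5 → C B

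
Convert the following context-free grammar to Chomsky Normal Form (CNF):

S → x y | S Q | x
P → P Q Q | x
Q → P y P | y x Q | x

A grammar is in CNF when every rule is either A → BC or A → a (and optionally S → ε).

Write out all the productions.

TX → x; TY → y; S → x; P → x; Q → x; S → TX TY; S → S Q; P → P X0; X0 → Q Q; Q → P X1; X1 → TY P; Q → TY X2; X2 → TX Q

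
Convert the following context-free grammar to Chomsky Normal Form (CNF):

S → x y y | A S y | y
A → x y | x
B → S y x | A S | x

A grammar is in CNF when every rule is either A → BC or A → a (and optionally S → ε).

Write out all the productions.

TX → x; TY → y; S → y; A → x; B → x; S → TX X0; X0 → TY TY; S → A X1; X1 → S TY; A → TX TY; B → S X2; X2 → TY TX; B → A S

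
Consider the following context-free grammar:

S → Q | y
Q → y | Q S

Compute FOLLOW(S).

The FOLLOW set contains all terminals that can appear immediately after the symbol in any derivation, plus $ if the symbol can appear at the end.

We compute FOLLOW(S) using the standard algorithm.
FOLLOW(S) starts with {$}.
FIRST(Q) = {y}
FIRST(S) = {y}
FOLLOW(Q) = {$, y}
FOLLOW(S) = {$, y}
Therefore, FOLLOW(S) = {$, y}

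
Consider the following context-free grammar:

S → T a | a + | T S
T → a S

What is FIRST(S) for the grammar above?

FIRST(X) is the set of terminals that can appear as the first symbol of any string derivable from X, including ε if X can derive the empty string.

We compute FIRST(S) using the standard algorithm.
FIRST(S) = {a}
FIRST(T) = {a}
Therefore, FIRST(S) = {a}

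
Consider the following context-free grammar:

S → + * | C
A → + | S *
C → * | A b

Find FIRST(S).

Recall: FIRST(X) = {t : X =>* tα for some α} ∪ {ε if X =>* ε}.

We compute FIRST(S) using the standard algorithm.
FIRST(A) = {*, +}
FIRST(C) = {*, +}
FIRST(S) = {*, +}
Therefore, FIRST(S) = {*, +}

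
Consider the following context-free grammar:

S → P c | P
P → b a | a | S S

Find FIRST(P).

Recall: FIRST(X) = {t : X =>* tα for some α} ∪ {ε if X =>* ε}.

We compute FIRST(P) using the standard algorithm.
FIRST(P) = {a, b}
FIRST(S) = {a, b}
Therefore, FIRST(P) = {a, b}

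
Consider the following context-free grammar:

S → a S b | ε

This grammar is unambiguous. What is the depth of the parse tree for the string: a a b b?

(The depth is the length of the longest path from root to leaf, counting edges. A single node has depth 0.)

3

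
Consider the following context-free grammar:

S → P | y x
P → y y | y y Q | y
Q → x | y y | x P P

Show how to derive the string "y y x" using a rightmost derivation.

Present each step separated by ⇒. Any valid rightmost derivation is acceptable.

S ⇒ P ⇒ y y Q ⇒ y y x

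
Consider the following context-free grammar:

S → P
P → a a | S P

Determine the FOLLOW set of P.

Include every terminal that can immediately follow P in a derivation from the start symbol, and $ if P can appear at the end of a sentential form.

We compute FOLLOW(P) using the standard algorithm.
FOLLOW(S) starts with {$}.
FIRST(P) = {a}
FIRST(S) = {a}
FOLLOW(P) = {$, a}
FOLLOW(S) = {$, a}
Therefore, FOLLOW(P) = {$, a}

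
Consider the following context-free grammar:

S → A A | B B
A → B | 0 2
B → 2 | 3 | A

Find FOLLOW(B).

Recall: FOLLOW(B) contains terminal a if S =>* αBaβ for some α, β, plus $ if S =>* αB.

We compute FOLLOW(B) using the standard algorithm.
FOLLOW(S) starts with {$}.
FIRST(A) = {0, 2, 3}
FIRST(B) = {0, 2, 3}
FIRST(S) = {0, 2, 3}
FOLLOW(A) = {$, 0, 2, 3}
FOLLOW(B) = {$, 0, 2, 3}
FOLLOW(S) = {$}
Therefore, FOLLOW(B) = {$, 0, 2, 3}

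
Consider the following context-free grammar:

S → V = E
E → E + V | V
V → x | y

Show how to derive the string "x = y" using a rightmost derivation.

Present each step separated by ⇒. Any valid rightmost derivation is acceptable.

S ⇒ V = E ⇒ V = V ⇒ V = y ⇒ x = y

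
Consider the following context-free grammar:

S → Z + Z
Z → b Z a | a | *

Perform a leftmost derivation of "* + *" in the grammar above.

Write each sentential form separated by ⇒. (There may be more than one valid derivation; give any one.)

S ⇒ Z + Z ⇒ * + Z ⇒ * + *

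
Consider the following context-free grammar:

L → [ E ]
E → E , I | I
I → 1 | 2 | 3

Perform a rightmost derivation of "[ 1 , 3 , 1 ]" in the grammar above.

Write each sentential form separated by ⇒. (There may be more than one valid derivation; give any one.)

L ⇒ [ E ] ⇒ [ E , I ] ⇒ [ E , 1 ] ⇒ [ E , I , 1 ] ⇒ [ E , 3 , 1 ] ⇒ [ I , 3 , 1 ] ⇒ [ 1 , 3 , 1 ]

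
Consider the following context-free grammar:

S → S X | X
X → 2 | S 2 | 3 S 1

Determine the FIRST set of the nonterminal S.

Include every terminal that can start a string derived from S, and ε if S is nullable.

We compute FIRST(S) using the standard algorithm.
FIRST(S) = {2, 3}
FIRST(X) = {2, 3}
Therefore, FIRST(S) = {2, 3}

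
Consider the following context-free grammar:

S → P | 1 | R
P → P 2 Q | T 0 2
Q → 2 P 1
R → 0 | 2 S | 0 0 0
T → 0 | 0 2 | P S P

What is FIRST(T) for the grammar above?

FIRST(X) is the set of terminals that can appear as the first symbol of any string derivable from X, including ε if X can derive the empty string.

We compute FIRST(T) using the standard algorithm.
FIRST(P) = {0}
FIRST(Q) = {2}
FIRST(R) = {0, 2}
FIRST(S) = {0, 1, 2}
FIRST(T) = {0}
Therefore, FIRST(T) = {0}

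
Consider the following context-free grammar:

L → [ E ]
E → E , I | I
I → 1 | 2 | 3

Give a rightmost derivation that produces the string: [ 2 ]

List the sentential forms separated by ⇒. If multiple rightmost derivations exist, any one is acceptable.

L ⇒ [ E ] ⇒ [ I ] ⇒ [ 2 ]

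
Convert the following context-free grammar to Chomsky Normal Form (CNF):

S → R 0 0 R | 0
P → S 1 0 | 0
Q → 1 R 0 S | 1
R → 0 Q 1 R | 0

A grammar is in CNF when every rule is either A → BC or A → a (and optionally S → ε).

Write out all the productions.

T0 → 0; S → 0; T1 → 1; P → 0; Q → 1; R → 0; S → R X0; X0 → T0 X1; X1 → T0 R; P → S X2; X2 → T1 T0; Q → T1 X3; X3 → R X4; X4 → T0 S; R → T0 X5; X5 → Q X6; X6 → T1 R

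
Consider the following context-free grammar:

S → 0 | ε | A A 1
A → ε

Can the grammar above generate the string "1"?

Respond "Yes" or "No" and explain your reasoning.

Yes - a valid derivation exists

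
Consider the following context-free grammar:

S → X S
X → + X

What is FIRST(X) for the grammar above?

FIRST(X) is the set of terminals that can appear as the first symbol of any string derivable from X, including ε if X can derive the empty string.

We compute FIRST(X) using the standard algorithm.
FIRST(S) = {+}
FIRST(X) = {+}
Therefore, FIRST(X) = {+}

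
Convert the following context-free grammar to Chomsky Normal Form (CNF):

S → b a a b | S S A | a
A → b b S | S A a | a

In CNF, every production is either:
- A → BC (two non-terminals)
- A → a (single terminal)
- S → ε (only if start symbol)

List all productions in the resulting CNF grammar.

TB → b; TA → a; S → a; A → a; S → TB X0; X0 → TA X1; X1 → TA TB; S → S X2; X2 → S A; A → TB X3; X3 → TB S; A → S X4; X4 → A TA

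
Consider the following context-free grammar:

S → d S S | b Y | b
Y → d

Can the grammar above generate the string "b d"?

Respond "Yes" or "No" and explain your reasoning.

Yes - a valid derivation exists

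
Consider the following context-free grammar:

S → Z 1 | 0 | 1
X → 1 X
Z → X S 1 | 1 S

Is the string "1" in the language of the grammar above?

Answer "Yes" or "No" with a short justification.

Yes - a valid derivation exists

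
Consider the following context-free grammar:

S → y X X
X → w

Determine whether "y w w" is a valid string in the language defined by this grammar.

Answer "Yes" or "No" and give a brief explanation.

Yes - a valid derivation exists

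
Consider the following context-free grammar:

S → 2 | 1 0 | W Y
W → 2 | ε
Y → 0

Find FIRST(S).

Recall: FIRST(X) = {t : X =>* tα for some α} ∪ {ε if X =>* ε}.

We compute FIRST(S) using the standard algorithm.
FIRST(S) = {0, 1, 2}
FIRST(W) = {2, ε}
FIRST(Y) = {0}
Therefore, FIRST(S) = {0, 1, 2}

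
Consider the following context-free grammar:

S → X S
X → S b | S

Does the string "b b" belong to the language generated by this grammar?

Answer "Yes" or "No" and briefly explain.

No - no valid derivation exists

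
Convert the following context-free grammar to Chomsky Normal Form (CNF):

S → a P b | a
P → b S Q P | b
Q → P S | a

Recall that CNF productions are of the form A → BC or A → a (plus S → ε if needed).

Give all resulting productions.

TA → a; TB → b; S → a; P → b; Q → a; S → TA X0; X0 → P TB; P → TB X1; X1 → S X2; X2 → Q P; Q → P S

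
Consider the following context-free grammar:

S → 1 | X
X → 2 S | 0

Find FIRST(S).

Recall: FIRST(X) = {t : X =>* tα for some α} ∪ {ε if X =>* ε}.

We compute FIRST(S) using the standard algorithm.
FIRST(S) = {0, 1, 2}
FIRST(X) = {0, 2}
Therefore, FIRST(S) = {0, 1, 2}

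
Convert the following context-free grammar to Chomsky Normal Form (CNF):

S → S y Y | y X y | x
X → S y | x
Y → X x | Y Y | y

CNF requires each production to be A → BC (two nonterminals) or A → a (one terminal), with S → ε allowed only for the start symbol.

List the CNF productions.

TY → y; S → x; X → x; TX → x; Y → y; S → S X0; X0 → TY Y; S → TY X1; X1 → X TY; X → S TY; Y → X TX; Y → Y Y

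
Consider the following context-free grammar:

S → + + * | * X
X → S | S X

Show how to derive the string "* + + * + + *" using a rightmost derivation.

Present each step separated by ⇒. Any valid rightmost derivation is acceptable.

S ⇒ * X ⇒ * S X ⇒ * S S ⇒ * S + + * ⇒ * + + * + + *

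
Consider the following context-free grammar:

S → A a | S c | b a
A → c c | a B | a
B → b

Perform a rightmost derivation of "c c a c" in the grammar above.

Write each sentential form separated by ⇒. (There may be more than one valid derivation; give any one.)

S ⇒ S c ⇒ A a c ⇒ c c a c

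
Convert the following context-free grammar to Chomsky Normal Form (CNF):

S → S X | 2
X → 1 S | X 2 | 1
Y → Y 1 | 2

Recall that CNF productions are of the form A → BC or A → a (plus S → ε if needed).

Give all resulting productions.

S → 2; T1 → 1; T2 → 2; X → 1; Y → 2; S → S X; X → T1 S; X → X T2; Y → Y T1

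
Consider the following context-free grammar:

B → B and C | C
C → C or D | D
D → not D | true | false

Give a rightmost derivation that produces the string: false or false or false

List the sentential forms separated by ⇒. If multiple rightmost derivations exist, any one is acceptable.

B ⇒ C ⇒ C or D ⇒ C or false ⇒ C or D or false ⇒ C or false or false ⇒ D or false or false ⇒ false or false or false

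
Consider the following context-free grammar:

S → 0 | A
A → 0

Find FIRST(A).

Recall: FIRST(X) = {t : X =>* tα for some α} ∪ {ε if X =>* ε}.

We compute FIRST(A) using the standard algorithm.
FIRST(A) = {0}
FIRST(S) = {0}
Therefore, FIRST(A) = {0}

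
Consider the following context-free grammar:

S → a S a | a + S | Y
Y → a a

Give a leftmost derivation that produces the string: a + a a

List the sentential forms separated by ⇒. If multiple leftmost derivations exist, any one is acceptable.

S ⇒ a + S ⇒ a + Y ⇒ a + a a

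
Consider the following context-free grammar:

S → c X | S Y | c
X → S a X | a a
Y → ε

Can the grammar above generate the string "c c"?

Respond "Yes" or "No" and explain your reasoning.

No - no valid derivation exists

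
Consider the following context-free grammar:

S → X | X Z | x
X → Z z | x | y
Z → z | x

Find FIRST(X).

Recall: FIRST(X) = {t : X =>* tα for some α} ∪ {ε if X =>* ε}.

We compute FIRST(X) using the standard algorithm.
FIRST(S) = {x, y, z}
FIRST(X) = {x, y, z}
FIRST(Z) = {x, z}
Therefore, FIRST(X) = {x, y, z}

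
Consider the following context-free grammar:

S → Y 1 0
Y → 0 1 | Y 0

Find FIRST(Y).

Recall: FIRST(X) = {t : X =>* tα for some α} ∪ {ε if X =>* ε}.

We compute FIRST(Y) using the standard algorithm.
FIRST(S) = {0}
FIRST(Y) = {0}
Therefore, FIRST(Y) = {0}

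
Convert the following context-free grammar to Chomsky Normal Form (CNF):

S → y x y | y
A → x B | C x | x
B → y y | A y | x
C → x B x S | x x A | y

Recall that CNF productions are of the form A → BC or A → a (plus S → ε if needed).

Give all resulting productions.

TY → y; TX → x; S → y; A → x; B → x; C → y; S → TY X0; X0 → TX TY; A → TX B; A → C TX; B → TY TY; B → A TY; C → TX X1; X1 → B X2; X2 → TX S; C → TX X3; X3 → TX A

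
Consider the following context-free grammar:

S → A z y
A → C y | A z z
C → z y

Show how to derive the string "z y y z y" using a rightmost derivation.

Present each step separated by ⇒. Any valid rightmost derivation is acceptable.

S ⇒ A z y ⇒ C y z y ⇒ z y y z y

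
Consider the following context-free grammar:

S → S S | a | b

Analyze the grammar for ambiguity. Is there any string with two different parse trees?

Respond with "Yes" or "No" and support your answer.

Yes - the string 'a b b b a a' has two distinct parse trees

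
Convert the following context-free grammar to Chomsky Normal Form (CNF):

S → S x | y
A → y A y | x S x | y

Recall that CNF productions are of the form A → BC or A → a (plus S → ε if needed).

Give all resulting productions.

TX → x; S → y; TY → y; A → y; S → S TX; A → TY X0; X0 → A TY; A → TX X1; X1 → S TX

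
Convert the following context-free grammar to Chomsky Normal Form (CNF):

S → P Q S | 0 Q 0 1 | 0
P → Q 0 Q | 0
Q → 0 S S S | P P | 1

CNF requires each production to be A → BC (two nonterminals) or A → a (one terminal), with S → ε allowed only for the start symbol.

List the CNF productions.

T0 → 0; T1 → 1; S → 0; P → 0; Q → 1; S → P X0; X0 → Q S; S → T0 X1; X1 → Q X2; X2 → T0 T1; P → Q X3; X3 → T0 Q; Q → T0 X4; X4 → S X5; X5 → S S; Q → P P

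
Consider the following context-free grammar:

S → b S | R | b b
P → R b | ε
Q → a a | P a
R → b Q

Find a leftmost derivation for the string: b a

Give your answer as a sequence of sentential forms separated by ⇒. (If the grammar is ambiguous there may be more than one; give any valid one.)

S ⇒ R ⇒ b Q ⇒ b P a ⇒ b a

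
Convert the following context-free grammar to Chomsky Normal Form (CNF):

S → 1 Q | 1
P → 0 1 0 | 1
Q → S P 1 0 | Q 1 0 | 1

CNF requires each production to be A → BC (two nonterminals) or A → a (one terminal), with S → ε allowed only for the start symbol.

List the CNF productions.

T1 → 1; S → 1; T0 → 0; P → 1; Q → 1; S → T1 Q; P → T0 X0; X0 → T1 T0; Q → S X1; X1 → P X2; X2 → T1 T0; Q → Q X3; X3 → T1 T0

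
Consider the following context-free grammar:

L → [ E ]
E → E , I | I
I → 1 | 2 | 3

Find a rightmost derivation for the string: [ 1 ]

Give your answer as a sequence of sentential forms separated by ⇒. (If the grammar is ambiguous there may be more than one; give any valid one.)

L ⇒ [ E ] ⇒ [ I ] ⇒ [ 1 ]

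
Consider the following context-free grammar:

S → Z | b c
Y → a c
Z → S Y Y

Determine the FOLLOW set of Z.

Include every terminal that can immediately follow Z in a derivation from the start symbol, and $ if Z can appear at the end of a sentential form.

We compute FOLLOW(Z) using the standard algorithm.
FOLLOW(S) starts with {$}.
FIRST(S) = {b}
FIRST(Y) = {a}
FIRST(Z) = {b}
FOLLOW(S) = {$, a}
FOLLOW(Y) = {$, a}
FOLLOW(Z) = {$, a}
Therefore, FOLLOW(Z) = {$, a}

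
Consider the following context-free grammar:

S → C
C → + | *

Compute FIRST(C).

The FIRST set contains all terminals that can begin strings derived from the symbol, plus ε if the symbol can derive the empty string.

We compute FIRST(C) using the standard algorithm.
FIRST(C) = {*, +}
FIRST(S) = {*, +}
Therefore, FIRST(C) = {*, +}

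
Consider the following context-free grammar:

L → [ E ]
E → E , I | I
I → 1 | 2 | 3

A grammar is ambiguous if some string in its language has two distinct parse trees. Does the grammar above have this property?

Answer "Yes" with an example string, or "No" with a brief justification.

No - the grammar is unambiguous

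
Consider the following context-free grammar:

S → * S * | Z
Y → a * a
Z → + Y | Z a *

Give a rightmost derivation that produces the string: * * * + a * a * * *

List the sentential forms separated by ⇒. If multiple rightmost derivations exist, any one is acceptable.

S ⇒ * S * ⇒ * * S * * ⇒ * * * S * * * ⇒ * * * Z * * * ⇒ * * * + Y * * * ⇒ * * * + a * a * * *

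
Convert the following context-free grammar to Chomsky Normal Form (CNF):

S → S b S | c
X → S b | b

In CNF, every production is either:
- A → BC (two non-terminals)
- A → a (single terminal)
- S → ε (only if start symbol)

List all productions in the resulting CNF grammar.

TB → b; S → c; X → b; S → S X0; X0 → TB S; X → S TB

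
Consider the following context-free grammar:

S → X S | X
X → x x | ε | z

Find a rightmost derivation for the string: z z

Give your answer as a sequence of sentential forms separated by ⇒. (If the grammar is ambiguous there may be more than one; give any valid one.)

S ⇒ X S ⇒ X X ⇒ X z ⇒ z z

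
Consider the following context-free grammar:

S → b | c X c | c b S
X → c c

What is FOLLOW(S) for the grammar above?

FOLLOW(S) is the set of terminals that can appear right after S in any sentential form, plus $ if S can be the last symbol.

We compute FOLLOW(S) using the standard algorithm.
FOLLOW(S) starts with {$}.
FIRST(S) = {b, c}
FIRST(X) = {c}
FOLLOW(S) = {$}
FOLLOW(X) = {c}
Therefore, FOLLOW(S) = {$}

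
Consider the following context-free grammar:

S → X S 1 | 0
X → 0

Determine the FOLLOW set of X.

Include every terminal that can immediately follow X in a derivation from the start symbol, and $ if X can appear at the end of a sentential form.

We compute FOLLOW(X) using the standard algorithm.
FOLLOW(S) starts with {$}.
FIRST(S) = {0}
FIRST(X) = {0}
FOLLOW(S) = {$, 1}
FOLLOW(X) = {0}
Therefore, FOLLOW(X) = {0}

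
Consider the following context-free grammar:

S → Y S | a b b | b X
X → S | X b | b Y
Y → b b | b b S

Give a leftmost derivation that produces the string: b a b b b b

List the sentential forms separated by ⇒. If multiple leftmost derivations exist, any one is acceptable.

S ⇒ b X ⇒ b X b ⇒ b X b b ⇒ b S b b ⇒ b a b b b b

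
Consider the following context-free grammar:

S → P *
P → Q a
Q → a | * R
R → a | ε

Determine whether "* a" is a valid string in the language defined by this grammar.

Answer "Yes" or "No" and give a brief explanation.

No - no valid derivation exists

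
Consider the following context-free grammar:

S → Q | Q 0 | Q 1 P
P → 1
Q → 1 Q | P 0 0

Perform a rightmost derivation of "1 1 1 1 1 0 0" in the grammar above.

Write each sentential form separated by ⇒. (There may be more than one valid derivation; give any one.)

S ⇒ Q ⇒ 1 Q ⇒ 1 1 Q ⇒ 1 1 1 Q ⇒ 1 1 1 1 Q ⇒ 1 1 1 1 P 0 0 ⇒ 1 1 1 1 1 0 0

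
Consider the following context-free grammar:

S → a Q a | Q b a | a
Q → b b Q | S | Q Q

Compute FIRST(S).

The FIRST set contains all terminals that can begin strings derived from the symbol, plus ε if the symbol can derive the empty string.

We compute FIRST(S) using the standard algorithm.
FIRST(Q) = {a, b}
FIRST(S) = {a, b}
Therefore, FIRST(S) = {a, b}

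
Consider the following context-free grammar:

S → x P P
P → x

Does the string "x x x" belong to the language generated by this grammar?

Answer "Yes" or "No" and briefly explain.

Yes - a valid derivation exists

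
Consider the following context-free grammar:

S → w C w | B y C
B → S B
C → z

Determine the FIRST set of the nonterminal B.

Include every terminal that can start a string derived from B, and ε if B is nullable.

We compute FIRST(B) using the standard algorithm.
FIRST(B) = {w}
FIRST(C) = {z}
FIRST(S) = {w}
Therefore, FIRST(B) = {w}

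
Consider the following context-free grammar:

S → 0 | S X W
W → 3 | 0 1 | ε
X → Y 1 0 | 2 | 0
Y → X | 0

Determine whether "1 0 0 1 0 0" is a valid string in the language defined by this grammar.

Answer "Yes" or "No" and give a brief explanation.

No - no valid derivation exists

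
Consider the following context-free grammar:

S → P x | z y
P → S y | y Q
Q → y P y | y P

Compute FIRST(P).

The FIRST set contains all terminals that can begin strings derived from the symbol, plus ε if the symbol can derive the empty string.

We compute FIRST(P) using the standard algorithm.
FIRST(P) = {y, z}
FIRST(Q) = {y}
FIRST(S) = {y, z}
Therefore, FIRST(P) = {y, z}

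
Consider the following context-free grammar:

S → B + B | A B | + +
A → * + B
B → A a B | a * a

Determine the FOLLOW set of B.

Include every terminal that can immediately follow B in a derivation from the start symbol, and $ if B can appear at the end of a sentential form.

We compute FOLLOW(B) using the standard algorithm.
FOLLOW(S) starts with {$}.
FIRST(A) = {*}
FIRST(B) = {*, a}
FIRST(S) = {*, +, a}
FOLLOW(A) = {*, a}
FOLLOW(B) = {$, *, +, a}
FOLLOW(S) = {$}
Therefore, FOLLOW(B) = {$, *, +, a}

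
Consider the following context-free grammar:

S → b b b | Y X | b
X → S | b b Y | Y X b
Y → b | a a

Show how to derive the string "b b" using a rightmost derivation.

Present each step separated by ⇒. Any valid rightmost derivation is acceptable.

S ⇒ Y X ⇒ Y S ⇒ Y b ⇒ b b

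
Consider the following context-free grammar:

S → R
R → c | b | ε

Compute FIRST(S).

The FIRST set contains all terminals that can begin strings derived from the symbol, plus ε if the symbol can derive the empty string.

We compute FIRST(S) using the standard algorithm.
FIRST(R) = {b, c, ε}
FIRST(S) = {b, c, ε}
Therefore, FIRST(S) = {b, c, ε}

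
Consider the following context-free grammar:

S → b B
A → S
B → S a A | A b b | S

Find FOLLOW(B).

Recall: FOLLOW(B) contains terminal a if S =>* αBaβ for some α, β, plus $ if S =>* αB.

We compute FOLLOW(B) using the standard algorithm.
FOLLOW(S) starts with {$}.
FIRST(A) = {b}
FIRST(B) = {b}
FIRST(S) = {b}
FOLLOW(A) = {$, a, b}
FOLLOW(B) = {$, a, b}
FOLLOW(S) = {$, a, b}
Therefore, FOLLOW(B) = {$, a, b}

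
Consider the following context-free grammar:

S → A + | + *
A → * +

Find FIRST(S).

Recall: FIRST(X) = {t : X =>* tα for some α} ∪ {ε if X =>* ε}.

We compute FIRST(S) using the standard algorithm.
FIRST(A) = {*}
FIRST(S) = {*, +}
Therefore, FIRST(S) = {*, +}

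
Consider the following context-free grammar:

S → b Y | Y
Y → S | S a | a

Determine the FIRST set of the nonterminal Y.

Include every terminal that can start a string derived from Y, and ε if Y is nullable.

We compute FIRST(Y) using the standard algorithm.
FIRST(S) = {a, b}
FIRST(Y) = {a, b}
Therefore, FIRST(Y) = {a, b}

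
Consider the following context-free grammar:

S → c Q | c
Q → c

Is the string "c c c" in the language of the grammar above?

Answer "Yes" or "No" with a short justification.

No - no valid derivation exists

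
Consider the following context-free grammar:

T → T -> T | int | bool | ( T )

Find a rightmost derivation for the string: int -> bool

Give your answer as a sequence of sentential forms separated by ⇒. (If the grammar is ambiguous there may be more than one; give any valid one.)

T ⇒ T -> T ⇒ T -> bool ⇒ int -> bool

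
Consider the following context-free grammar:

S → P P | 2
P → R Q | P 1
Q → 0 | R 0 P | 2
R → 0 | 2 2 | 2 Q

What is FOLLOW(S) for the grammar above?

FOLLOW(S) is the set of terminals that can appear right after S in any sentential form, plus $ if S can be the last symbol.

We compute FOLLOW(S) using the standard algorithm.
FOLLOW(S) starts with {$}.
FIRST(P) = {0, 2}
FIRST(Q) = {0, 2}
FIRST(R) = {0, 2}
FIRST(S) = {0, 2}
FOLLOW(P) = {$, 0, 1, 2}
FOLLOW(Q) = {$, 0, 1, 2}
FOLLOW(R) = {0, 2}
FOLLOW(S) = {$}
Therefore, FOLLOW(S) = {$}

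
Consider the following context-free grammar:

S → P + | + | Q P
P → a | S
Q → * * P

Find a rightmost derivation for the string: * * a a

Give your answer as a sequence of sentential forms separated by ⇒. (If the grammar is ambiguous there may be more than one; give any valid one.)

S ⇒ Q P ⇒ Q a ⇒ * * P a ⇒ * * a a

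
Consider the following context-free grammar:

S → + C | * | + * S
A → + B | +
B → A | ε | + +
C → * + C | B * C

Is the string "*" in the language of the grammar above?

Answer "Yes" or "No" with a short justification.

Yes - a valid derivation exists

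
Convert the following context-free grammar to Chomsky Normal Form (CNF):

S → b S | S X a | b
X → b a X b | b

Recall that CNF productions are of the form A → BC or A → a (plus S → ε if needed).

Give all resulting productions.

TB → b; TA → a; S → b; X → b; S → TB S; S → S X0; X0 → X TA; X → TB X1; X1 → TA X2; X2 → X TB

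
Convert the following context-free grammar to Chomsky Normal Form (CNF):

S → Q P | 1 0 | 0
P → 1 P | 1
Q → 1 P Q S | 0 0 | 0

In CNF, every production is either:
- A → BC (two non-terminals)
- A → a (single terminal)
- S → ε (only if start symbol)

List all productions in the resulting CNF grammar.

T1 → 1; T0 → 0; S → 0; P → 1; Q → 0; S → Q P; S → T1 T0; P → T1 P; Q → T1 X0; X0 → P X1; X1 → Q S; Q → T0 T0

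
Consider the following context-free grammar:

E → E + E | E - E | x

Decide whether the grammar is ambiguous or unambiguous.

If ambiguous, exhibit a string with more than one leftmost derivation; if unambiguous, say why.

Ambiguous - the string 'x - x - x - x + x' has two distinct leftmost derivations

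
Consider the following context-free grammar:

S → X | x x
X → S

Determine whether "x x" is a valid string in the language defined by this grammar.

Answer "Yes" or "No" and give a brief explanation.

Yes - a valid derivation exists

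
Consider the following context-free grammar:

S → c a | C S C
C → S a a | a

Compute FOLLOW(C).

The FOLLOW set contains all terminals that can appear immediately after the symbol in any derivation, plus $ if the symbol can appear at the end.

We compute FOLLOW(C) using the standard algorithm.
FOLLOW(S) starts with {$}.
FIRST(C) = {a, c}
FIRST(S) = {a, c}
FOLLOW(C) = {$, a, c}
FOLLOW(S) = {$, a, c}
Therefore, FOLLOW(C) = {$, a, c}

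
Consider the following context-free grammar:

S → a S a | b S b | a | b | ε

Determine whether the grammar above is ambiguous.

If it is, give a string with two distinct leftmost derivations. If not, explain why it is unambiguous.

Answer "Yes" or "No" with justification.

No - the grammar is unambiguous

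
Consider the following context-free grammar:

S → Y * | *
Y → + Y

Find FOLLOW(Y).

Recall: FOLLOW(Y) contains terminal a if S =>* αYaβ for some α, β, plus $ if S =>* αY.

We compute FOLLOW(Y) using the standard algorithm.
FOLLOW(S) starts with {$}.
FIRST(S) = {*, +}
FIRST(Y) = {+}
FOLLOW(S) = {$}
FOLLOW(Y) = {*}
Therefore, FOLLOW(Y) = {*}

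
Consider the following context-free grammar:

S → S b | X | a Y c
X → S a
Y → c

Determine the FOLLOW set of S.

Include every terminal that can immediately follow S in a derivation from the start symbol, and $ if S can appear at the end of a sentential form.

We compute FOLLOW(S) using the standard algorithm.
FOLLOW(S) starts with {$}.
FIRST(S) = {a}
FIRST(X) = {a}
FIRST(Y) = {c}
FOLLOW(S) = {$, a, b}
FOLLOW(X) = {$, a, b}
FOLLOW(Y) = {c}
Therefore, FOLLOW(S) = {$, a, b}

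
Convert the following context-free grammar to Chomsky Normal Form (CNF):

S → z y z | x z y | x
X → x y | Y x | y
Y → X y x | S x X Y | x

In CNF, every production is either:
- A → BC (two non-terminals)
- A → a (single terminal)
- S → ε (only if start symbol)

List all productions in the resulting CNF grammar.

TZ → z; TY → y; TX → x; S → x; X → y; Y → x; S → TZ X0; X0 → TY TZ; S → TX X1; X1 → TZ TY; X → TX TY; X → Y TX; Y → X X2; X2 → TY TX; Y → S X3; X3 → TX X4; X4 → X Y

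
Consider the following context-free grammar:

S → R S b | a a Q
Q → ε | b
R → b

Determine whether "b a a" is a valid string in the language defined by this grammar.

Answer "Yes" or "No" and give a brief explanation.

No - no valid derivation exists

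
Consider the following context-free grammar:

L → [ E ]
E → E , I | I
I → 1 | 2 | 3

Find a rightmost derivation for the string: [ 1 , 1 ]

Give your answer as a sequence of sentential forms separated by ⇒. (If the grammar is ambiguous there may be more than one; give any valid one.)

L ⇒ [ E ] ⇒ [ E , I ] ⇒ [ E , 1 ] ⇒ [ I , 1 ] ⇒ [ 1 , 1 ]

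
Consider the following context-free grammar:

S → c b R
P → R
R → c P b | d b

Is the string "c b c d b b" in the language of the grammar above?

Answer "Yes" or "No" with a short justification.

Yes - a valid derivation exists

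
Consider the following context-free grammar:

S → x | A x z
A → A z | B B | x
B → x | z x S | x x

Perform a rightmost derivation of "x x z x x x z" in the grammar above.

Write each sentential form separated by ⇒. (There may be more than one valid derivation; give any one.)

S ⇒ A x z ⇒ B B x z ⇒ B z x S x z ⇒ B z x x x z ⇒ x x z x x x z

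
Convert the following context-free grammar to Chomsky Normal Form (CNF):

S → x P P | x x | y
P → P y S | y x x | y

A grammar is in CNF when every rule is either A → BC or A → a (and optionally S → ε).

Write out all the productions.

TX → x; S → y; TY → y; P → y; S → TX X0; X0 → P P; S → TX TX; P → P X1; X1 → TY S; P → TY X2; X2 → TX TX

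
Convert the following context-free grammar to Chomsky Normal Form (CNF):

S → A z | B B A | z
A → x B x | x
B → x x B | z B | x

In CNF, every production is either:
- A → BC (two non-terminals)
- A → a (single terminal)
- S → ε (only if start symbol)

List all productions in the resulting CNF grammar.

TZ → z; S → z; TX → x; A → x; B → x; S → A TZ; S → B X0; X0 → B A; A → TX X1; X1 → B TX; B → TX X2; X2 → TX B; B → TZ B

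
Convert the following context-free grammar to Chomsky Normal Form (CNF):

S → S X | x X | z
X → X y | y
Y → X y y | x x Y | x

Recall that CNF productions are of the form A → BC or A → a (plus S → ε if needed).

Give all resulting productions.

TX → x; S → z; TY → y; X → y; Y → x; S → S X; S → TX X; X → X TY; Y → X X0; X0 → TY TY; Y → TX X1; X1 → TX Y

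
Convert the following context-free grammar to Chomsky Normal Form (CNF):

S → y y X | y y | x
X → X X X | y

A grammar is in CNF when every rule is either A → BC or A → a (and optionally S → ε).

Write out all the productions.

TY → y; S → x; X → y; S → TY X0; X0 → TY X; S → TY TY; X → X X1; X1 → X X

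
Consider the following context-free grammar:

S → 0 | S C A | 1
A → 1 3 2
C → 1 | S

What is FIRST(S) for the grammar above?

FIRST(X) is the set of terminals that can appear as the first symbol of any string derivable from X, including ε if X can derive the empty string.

We compute FIRST(S) using the standard algorithm.
FIRST(A) = {1}
FIRST(C) = {0, 1}
FIRST(S) = {0, 1}
Therefore, FIRST(S) = {0, 1}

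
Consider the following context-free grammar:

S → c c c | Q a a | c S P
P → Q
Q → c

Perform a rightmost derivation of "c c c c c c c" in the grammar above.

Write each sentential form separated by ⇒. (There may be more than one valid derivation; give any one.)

S ⇒ c S P ⇒ c S Q ⇒ c S c ⇒ c c S P c ⇒ c c S Q c ⇒ c c S c c ⇒ c c c c c c c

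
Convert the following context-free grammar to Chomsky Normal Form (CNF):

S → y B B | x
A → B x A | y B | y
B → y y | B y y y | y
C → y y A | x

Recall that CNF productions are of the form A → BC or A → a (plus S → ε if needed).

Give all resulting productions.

TY → y; S → x; TX → x; A → y; B → y; C → x; S → TY X0; X0 → B B; A → B X1; X1 → TX A; A → TY B; B → TY TY; B → B X2; X2 → TY X3; X3 → TY TY; C → TY X4; X4 → TY A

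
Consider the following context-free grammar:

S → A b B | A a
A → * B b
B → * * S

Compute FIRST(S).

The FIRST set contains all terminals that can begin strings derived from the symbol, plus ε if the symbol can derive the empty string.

We compute FIRST(S) using the standard algorithm.
FIRST(A) = {*}
FIRST(B) = {*}
FIRST(S) = {*}
Therefore, FIRST(S) = {*}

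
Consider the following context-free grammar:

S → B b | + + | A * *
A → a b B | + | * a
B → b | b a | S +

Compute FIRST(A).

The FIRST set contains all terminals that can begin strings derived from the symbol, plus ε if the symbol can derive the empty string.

We compute FIRST(A) using the standard algorithm.
FIRST(A) = {*, +, a}
FIRST(B) = {*, +, a, b}
FIRST(S) = {*, +, a, b}
Therefore, FIRST(A) = {*, +, a}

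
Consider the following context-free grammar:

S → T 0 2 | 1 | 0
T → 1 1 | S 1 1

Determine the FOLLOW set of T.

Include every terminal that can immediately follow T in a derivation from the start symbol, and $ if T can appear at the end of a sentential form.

We compute FOLLOW(T) using the standard algorithm.
FOLLOW(S) starts with {$}.
FIRST(S) = {0, 1}
FIRST(T) = {0, 1}
FOLLOW(S) = {$, 1}
FOLLOW(T) = {0}
Therefore, FOLLOW(T) = {0}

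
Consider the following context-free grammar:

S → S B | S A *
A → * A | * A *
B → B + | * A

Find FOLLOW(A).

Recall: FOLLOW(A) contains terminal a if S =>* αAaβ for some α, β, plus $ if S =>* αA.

We compute FOLLOW(A) using the standard algorithm.
FOLLOW(S) starts with {$}.
FIRST(A) = {*}
FIRST(B) = {*}
FIRST(S) = {}
FOLLOW(A) = {$, *, +}
FOLLOW(B) = {$, *, +}
FOLLOW(S) = {$, *}
Therefore, FOLLOW(A) = {$, *, +}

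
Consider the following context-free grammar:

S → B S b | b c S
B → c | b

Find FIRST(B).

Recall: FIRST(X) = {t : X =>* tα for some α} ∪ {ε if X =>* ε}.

We compute FIRST(B) using the standard algorithm.
FIRST(B) = {b, c}
FIRST(S) = {b, c}
Therefore, FIRST(B) = {b, c}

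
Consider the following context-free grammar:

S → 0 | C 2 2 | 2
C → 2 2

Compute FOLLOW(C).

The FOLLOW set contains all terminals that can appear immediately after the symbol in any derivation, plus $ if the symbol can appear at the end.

We compute FOLLOW(C) using the standard algorithm.
FOLLOW(S) starts with {$}.
FIRST(C) = {2}
FIRST(S) = {0, 2}
FOLLOW(C) = {2}
FOLLOW(S) = {$}
Therefore, FOLLOW(C) = {2}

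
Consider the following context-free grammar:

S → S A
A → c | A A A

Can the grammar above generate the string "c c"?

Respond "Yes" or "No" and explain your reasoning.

No - no valid derivation exists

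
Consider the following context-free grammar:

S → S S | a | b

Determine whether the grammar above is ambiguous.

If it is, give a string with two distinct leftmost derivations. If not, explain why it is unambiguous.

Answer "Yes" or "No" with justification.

Yes - the string 'a b b a b' has two distinct leftmost derivations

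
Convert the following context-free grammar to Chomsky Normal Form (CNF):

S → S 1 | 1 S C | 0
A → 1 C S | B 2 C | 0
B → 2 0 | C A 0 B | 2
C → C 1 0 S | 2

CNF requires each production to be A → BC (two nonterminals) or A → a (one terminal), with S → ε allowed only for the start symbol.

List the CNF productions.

T1 → 1; S → 0; T2 → 2; A → 0; T0 → 0; B → 2; C → 2; S → S T1; S → T1 X0; X0 → S C; A → T1 X1; X1 → C S; A → B X2; X2 → T2 C; B → T2 T0; B → C X3; X3 → A X4; X4 → T0 B; C → C X5; X5 → T1 X6; X6 → T0 S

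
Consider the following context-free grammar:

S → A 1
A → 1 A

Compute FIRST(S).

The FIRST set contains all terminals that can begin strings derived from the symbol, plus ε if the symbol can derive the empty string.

We compute FIRST(S) using the standard algorithm.
FIRST(A) = {1}
FIRST(S) = {1}
Therefore, FIRST(S) = {1}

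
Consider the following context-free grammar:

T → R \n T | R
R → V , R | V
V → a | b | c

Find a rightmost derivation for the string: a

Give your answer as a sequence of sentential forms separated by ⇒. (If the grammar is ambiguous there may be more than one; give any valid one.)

T ⇒ R ⇒ V ⇒ a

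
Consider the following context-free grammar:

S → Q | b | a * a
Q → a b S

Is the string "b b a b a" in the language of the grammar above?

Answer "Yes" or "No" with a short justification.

No - no valid derivation exists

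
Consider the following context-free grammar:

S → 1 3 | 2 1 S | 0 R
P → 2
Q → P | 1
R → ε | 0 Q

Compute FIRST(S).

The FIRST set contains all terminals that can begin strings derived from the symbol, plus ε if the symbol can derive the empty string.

We compute FIRST(S) using the standard algorithm.
FIRST(P) = {2}
FIRST(Q) = {1, 2}
FIRST(R) = {0, ε}
FIRST(S) = {0, 1, 2}
Therefore, FIRST(S) = {0, 1, 2}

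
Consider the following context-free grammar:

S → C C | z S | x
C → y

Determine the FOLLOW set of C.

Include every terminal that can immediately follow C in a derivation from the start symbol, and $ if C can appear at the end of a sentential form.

We compute FOLLOW(C) using the standard algorithm.
FOLLOW(S) starts with {$}.
FIRST(C) = {y}
FIRST(S) = {x, y, z}
FOLLOW(C) = {$, y}
FOLLOW(S) = {$}
Therefore, FOLLOW(C) = {$, y}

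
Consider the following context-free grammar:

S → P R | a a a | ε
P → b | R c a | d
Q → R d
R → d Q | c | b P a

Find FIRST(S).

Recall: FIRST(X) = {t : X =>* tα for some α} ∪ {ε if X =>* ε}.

We compute FIRST(S) using the standard algorithm.
FIRST(P) = {b, c, d}
FIRST(Q) = {b, c, d}
FIRST(R) = {b, c, d}
FIRST(S) = {a, b, c, d, ε}
Therefore, FIRST(S) = {a, b, c, d, ε}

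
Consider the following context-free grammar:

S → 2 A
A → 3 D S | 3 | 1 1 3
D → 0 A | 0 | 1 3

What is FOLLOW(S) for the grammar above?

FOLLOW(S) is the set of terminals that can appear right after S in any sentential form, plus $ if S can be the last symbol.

We compute FOLLOW(S) using the standard algorithm.
FOLLOW(S) starts with {$}.
FIRST(A) = {1, 3}
FIRST(D) = {0, 1}
FIRST(S) = {2}
FOLLOW(A) = {$, 2}
FOLLOW(D) = {2}
FOLLOW(S) = {$, 2}
Therefore, FOLLOW(S) = {$, 2}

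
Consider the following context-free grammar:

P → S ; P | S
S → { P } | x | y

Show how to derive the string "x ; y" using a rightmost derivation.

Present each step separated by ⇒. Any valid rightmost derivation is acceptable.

P ⇒ S ; P ⇒ S ; S ⇒ S ; y ⇒ x ; y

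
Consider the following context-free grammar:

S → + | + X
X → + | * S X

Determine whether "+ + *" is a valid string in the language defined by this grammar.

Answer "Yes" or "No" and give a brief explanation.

No - no valid derivation exists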